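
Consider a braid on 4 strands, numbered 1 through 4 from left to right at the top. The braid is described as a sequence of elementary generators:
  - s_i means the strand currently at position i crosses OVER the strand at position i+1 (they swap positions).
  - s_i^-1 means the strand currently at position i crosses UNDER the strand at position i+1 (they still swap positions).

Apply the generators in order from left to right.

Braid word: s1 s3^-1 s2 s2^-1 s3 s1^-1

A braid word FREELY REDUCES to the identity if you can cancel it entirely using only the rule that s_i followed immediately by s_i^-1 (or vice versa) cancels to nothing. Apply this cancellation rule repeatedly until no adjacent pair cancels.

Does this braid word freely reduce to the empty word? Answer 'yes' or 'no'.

Gen 1 (s1): push. Stack: [s1]
Gen 2 (s3^-1): push. Stack: [s1 s3^-1]
Gen 3 (s2): push. Stack: [s1 s3^-1 s2]
Gen 4 (s2^-1): cancels prior s2. Stack: [s1 s3^-1]
Gen 5 (s3): cancels prior s3^-1. Stack: [s1]
Gen 6 (s1^-1): cancels prior s1. Stack: []
Reduced word: (empty)

Answer: yes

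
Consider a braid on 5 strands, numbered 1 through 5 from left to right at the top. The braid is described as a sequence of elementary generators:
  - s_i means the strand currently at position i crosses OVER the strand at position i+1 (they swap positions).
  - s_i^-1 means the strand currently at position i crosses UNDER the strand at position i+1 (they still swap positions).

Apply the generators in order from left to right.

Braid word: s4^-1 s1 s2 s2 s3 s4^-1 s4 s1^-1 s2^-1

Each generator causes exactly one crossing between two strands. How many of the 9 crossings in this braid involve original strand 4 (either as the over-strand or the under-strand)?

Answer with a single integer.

Answer: 3

Derivation:
Gen 1: crossing 4x5. Involves strand 4? yes. Count so far: 1
Gen 2: crossing 1x2. Involves strand 4? no. Count so far: 1
Gen 3: crossing 1x3. Involves strand 4? no. Count so far: 1
Gen 4: crossing 3x1. Involves strand 4? no. Count so far: 1
Gen 5: crossing 3x5. Involves strand 4? no. Count so far: 1
Gen 6: crossing 3x4. Involves strand 4? yes. Count so far: 2
Gen 7: crossing 4x3. Involves strand 4? yes. Count so far: 3
Gen 8: crossing 2x1. Involves strand 4? no. Count so far: 3
Gen 9: crossing 2x5. Involves strand 4? no. Count so far: 3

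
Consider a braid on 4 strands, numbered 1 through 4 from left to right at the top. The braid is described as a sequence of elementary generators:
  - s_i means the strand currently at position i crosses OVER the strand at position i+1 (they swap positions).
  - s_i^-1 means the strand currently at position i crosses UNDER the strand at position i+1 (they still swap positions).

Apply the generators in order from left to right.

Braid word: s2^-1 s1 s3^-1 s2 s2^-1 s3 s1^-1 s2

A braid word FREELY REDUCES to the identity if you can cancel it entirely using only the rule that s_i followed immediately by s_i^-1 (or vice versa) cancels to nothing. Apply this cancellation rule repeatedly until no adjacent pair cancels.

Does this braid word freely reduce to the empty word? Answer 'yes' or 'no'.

Answer: yes

Derivation:
Gen 1 (s2^-1): push. Stack: [s2^-1]
Gen 2 (s1): push. Stack: [s2^-1 s1]
Gen 3 (s3^-1): push. Stack: [s2^-1 s1 s3^-1]
Gen 4 (s2): push. Stack: [s2^-1 s1 s3^-1 s2]
Gen 5 (s2^-1): cancels prior s2. Stack: [s2^-1 s1 s3^-1]
Gen 6 (s3): cancels prior s3^-1. Stack: [s2^-1 s1]
Gen 7 (s1^-1): cancels prior s1. Stack: [s2^-1]
Gen 8 (s2): cancels prior s2^-1. Stack: []
Reduced word: (empty)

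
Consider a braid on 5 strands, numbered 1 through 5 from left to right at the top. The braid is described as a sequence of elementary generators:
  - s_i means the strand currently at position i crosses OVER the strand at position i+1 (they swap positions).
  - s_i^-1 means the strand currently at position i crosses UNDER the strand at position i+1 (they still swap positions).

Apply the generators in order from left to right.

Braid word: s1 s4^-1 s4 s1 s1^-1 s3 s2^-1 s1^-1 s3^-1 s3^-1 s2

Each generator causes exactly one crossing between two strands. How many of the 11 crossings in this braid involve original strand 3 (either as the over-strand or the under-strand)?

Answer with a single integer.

Gen 1: crossing 1x2. Involves strand 3? no. Count so far: 0
Gen 2: crossing 4x5. Involves strand 3? no. Count so far: 0
Gen 3: crossing 5x4. Involves strand 3? no. Count so far: 0
Gen 4: crossing 2x1. Involves strand 3? no. Count so far: 0
Gen 5: crossing 1x2. Involves strand 3? no. Count so far: 0
Gen 6: crossing 3x4. Involves strand 3? yes. Count so far: 1
Gen 7: crossing 1x4. Involves strand 3? no. Count so far: 1
Gen 8: crossing 2x4. Involves strand 3? no. Count so far: 1
Gen 9: crossing 1x3. Involves strand 3? yes. Count so far: 2
Gen 10: crossing 3x1. Involves strand 3? yes. Count so far: 3
Gen 11: crossing 2x1. Involves strand 3? no. Count so far: 3

Answer: 3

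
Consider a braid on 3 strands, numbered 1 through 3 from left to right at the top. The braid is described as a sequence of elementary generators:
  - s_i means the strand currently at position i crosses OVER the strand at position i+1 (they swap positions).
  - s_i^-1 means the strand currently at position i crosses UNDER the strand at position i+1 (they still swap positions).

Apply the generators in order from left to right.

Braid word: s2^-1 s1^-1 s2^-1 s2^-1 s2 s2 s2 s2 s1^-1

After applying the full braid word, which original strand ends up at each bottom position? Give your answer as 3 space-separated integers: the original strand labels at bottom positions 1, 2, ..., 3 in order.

Gen 1 (s2^-1): strand 2 crosses under strand 3. Perm now: [1 3 2]
Gen 2 (s1^-1): strand 1 crosses under strand 3. Perm now: [3 1 2]
Gen 3 (s2^-1): strand 1 crosses under strand 2. Perm now: [3 2 1]
Gen 4 (s2^-1): strand 2 crosses under strand 1. Perm now: [3 1 2]
Gen 5 (s2): strand 1 crosses over strand 2. Perm now: [3 2 1]
Gen 6 (s2): strand 2 crosses over strand 1. Perm now: [3 1 2]
Gen 7 (s2): strand 1 crosses over strand 2. Perm now: [3 2 1]
Gen 8 (s2): strand 2 crosses over strand 1. Perm now: [3 1 2]
Gen 9 (s1^-1): strand 3 crosses under strand 1. Perm now: [1 3 2]

Answer: 1 3 2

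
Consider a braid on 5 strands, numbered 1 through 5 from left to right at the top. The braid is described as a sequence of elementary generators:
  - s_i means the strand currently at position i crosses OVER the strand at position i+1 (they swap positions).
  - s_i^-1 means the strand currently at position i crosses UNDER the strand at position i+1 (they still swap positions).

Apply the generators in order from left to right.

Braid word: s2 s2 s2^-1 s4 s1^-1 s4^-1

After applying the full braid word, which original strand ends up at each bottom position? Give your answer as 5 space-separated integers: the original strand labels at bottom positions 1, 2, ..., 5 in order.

Answer: 3 1 2 4 5

Derivation:
Gen 1 (s2): strand 2 crosses over strand 3. Perm now: [1 3 2 4 5]
Gen 2 (s2): strand 3 crosses over strand 2. Perm now: [1 2 3 4 5]
Gen 3 (s2^-1): strand 2 crosses under strand 3. Perm now: [1 3 2 4 5]
Gen 4 (s4): strand 4 crosses over strand 5. Perm now: [1 3 2 5 4]
Gen 5 (s1^-1): strand 1 crosses under strand 3. Perm now: [3 1 2 5 4]
Gen 6 (s4^-1): strand 5 crosses under strand 4. Perm now: [3 1 2 4 5]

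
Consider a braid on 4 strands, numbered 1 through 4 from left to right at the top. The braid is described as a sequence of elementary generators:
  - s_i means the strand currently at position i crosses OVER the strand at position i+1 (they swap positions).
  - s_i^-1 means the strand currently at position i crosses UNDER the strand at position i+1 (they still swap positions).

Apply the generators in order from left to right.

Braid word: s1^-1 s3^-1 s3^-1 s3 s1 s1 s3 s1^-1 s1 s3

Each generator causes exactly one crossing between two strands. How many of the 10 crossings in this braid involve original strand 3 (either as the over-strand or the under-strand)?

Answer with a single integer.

Answer: 5

Derivation:
Gen 1: crossing 1x2. Involves strand 3? no. Count so far: 0
Gen 2: crossing 3x4. Involves strand 3? yes. Count so far: 1
Gen 3: crossing 4x3. Involves strand 3? yes. Count so far: 2
Gen 4: crossing 3x4. Involves strand 3? yes. Count so far: 3
Gen 5: crossing 2x1. Involves strand 3? no. Count so far: 3
Gen 6: crossing 1x2. Involves strand 3? no. Count so far: 3
Gen 7: crossing 4x3. Involves strand 3? yes. Count so far: 4
Gen 8: crossing 2x1. Involves strand 3? no. Count so far: 4
Gen 9: crossing 1x2. Involves strand 3? no. Count so far: 4
Gen 10: crossing 3x4. Involves strand 3? yes. Count so far: 5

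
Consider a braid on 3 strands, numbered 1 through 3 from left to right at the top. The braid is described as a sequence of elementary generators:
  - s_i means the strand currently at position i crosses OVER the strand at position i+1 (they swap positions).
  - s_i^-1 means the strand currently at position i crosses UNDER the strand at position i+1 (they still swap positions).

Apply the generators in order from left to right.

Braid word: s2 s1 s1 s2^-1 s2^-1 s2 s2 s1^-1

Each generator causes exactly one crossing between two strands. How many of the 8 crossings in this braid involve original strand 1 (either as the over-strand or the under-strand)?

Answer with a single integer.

Answer: 3

Derivation:
Gen 1: crossing 2x3. Involves strand 1? no. Count so far: 0
Gen 2: crossing 1x3. Involves strand 1? yes. Count so far: 1
Gen 3: crossing 3x1. Involves strand 1? yes. Count so far: 2
Gen 4: crossing 3x2. Involves strand 1? no. Count so far: 2
Gen 5: crossing 2x3. Involves strand 1? no. Count so far: 2
Gen 6: crossing 3x2. Involves strand 1? no. Count so far: 2
Gen 7: crossing 2x3. Involves strand 1? no. Count so far: 2
Gen 8: crossing 1x3. Involves strand 1? yes. Count so far: 3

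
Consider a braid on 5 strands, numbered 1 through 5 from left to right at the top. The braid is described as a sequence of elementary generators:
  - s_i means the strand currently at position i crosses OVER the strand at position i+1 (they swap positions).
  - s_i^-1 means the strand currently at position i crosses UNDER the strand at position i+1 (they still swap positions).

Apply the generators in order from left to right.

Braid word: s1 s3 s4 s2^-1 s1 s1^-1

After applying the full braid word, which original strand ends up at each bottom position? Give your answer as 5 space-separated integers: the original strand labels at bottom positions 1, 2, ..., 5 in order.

Answer: 2 4 1 5 3

Derivation:
Gen 1 (s1): strand 1 crosses over strand 2. Perm now: [2 1 3 4 5]
Gen 2 (s3): strand 3 crosses over strand 4. Perm now: [2 1 4 3 5]
Gen 3 (s4): strand 3 crosses over strand 5. Perm now: [2 1 4 5 3]
Gen 4 (s2^-1): strand 1 crosses under strand 4. Perm now: [2 4 1 5 3]
Gen 5 (s1): strand 2 crosses over strand 4. Perm now: [4 2 1 5 3]
Gen 6 (s1^-1): strand 4 crosses under strand 2. Perm now: [2 4 1 5 3]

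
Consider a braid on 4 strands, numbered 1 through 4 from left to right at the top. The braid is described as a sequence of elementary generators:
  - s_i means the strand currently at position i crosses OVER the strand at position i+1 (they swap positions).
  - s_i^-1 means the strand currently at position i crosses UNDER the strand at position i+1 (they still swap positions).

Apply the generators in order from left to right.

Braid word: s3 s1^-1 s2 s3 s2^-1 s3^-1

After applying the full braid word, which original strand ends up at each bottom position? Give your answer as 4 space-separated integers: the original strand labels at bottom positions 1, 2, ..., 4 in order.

Answer: 2 3 1 4

Derivation:
Gen 1 (s3): strand 3 crosses over strand 4. Perm now: [1 2 4 3]
Gen 2 (s1^-1): strand 1 crosses under strand 2. Perm now: [2 1 4 3]
Gen 3 (s2): strand 1 crosses over strand 4. Perm now: [2 4 1 3]
Gen 4 (s3): strand 1 crosses over strand 3. Perm now: [2 4 3 1]
Gen 5 (s2^-1): strand 4 crosses under strand 3. Perm now: [2 3 4 1]
Gen 6 (s3^-1): strand 4 crosses under strand 1. Perm now: [2 3 1 4]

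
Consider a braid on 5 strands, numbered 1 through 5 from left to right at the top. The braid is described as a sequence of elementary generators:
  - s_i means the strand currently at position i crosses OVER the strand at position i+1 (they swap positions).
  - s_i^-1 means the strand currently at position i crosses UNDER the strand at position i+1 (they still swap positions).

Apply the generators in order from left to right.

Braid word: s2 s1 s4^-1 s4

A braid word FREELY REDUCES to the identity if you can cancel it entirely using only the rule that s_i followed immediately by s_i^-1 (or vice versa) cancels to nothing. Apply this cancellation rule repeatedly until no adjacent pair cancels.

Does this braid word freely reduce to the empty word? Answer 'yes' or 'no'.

Answer: no

Derivation:
Gen 1 (s2): push. Stack: [s2]
Gen 2 (s1): push. Stack: [s2 s1]
Gen 3 (s4^-1): push. Stack: [s2 s1 s4^-1]
Gen 4 (s4): cancels prior s4^-1. Stack: [s2 s1]
Reduced word: s2 s1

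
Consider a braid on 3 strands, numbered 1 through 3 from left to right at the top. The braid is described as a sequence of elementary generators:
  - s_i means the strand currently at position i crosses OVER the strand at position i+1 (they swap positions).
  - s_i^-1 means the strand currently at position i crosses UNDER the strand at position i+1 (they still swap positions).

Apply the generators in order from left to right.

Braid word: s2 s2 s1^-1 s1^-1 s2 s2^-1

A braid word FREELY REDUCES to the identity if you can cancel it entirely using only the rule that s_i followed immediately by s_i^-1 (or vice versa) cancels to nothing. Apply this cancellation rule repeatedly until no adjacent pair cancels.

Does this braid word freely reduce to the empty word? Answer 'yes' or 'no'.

Gen 1 (s2): push. Stack: [s2]
Gen 2 (s2): push. Stack: [s2 s2]
Gen 3 (s1^-1): push. Stack: [s2 s2 s1^-1]
Gen 4 (s1^-1): push. Stack: [s2 s2 s1^-1 s1^-1]
Gen 5 (s2): push. Stack: [s2 s2 s1^-1 s1^-1 s2]
Gen 6 (s2^-1): cancels prior s2. Stack: [s2 s2 s1^-1 s1^-1]
Reduced word: s2 s2 s1^-1 s1^-1

Answer: no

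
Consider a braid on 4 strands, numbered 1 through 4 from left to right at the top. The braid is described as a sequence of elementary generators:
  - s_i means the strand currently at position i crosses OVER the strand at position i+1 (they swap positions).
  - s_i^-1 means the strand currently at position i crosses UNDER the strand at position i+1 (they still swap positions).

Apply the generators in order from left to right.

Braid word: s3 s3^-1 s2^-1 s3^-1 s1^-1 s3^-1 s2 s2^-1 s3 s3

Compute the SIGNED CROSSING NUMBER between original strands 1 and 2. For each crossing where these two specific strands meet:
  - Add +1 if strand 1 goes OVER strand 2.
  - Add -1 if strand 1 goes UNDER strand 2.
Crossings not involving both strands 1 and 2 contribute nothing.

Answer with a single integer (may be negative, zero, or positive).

Answer: 2

Derivation:
Gen 1: crossing 3x4. Both 1&2? no. Sum: 0
Gen 2: crossing 4x3. Both 1&2? no. Sum: 0
Gen 3: crossing 2x3. Both 1&2? no. Sum: 0
Gen 4: crossing 2x4. Both 1&2? no. Sum: 0
Gen 5: crossing 1x3. Both 1&2? no. Sum: 0
Gen 6: crossing 4x2. Both 1&2? no. Sum: 0
Gen 7: 1 over 2. Both 1&2? yes. Contrib: +1. Sum: 1
Gen 8: 2 under 1. Both 1&2? yes. Contrib: +1. Sum: 2
Gen 9: crossing 2x4. Both 1&2? no. Sum: 2
Gen 10: crossing 4x2. Both 1&2? no. Sum: 2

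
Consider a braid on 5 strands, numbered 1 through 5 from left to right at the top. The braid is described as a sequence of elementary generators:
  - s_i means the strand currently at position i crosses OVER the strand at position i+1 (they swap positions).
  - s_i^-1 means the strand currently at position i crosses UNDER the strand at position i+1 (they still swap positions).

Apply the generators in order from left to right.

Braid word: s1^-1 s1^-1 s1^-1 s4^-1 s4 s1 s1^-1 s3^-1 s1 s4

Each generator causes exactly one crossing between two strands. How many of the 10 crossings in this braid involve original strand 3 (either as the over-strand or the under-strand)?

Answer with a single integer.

Gen 1: crossing 1x2. Involves strand 3? no. Count so far: 0
Gen 2: crossing 2x1. Involves strand 3? no. Count so far: 0
Gen 3: crossing 1x2. Involves strand 3? no. Count so far: 0
Gen 4: crossing 4x5. Involves strand 3? no. Count so far: 0
Gen 5: crossing 5x4. Involves strand 3? no. Count so far: 0
Gen 6: crossing 2x1. Involves strand 3? no. Count so far: 0
Gen 7: crossing 1x2. Involves strand 3? no. Count so far: 0
Gen 8: crossing 3x4. Involves strand 3? yes. Count so far: 1
Gen 9: crossing 2x1. Involves strand 3? no. Count so far: 1
Gen 10: crossing 3x5. Involves strand 3? yes. Count so far: 2

Answer: 2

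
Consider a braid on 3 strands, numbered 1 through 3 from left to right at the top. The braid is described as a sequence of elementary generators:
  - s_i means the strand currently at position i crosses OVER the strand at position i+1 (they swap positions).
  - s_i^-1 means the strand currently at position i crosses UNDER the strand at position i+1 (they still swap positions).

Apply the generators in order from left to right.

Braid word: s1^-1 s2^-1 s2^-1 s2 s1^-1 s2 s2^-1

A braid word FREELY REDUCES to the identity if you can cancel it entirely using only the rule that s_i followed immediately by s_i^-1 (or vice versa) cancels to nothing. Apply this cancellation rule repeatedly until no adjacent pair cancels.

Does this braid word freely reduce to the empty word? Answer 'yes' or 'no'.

Gen 1 (s1^-1): push. Stack: [s1^-1]
Gen 2 (s2^-1): push. Stack: [s1^-1 s2^-1]
Gen 3 (s2^-1): push. Stack: [s1^-1 s2^-1 s2^-1]
Gen 4 (s2): cancels prior s2^-1. Stack: [s1^-1 s2^-1]
Gen 5 (s1^-1): push. Stack: [s1^-1 s2^-1 s1^-1]
Gen 6 (s2): push. Stack: [s1^-1 s2^-1 s1^-1 s2]
Gen 7 (s2^-1): cancels prior s2. Stack: [s1^-1 s2^-1 s1^-1]
Reduced word: s1^-1 s2^-1 s1^-1

Answer: no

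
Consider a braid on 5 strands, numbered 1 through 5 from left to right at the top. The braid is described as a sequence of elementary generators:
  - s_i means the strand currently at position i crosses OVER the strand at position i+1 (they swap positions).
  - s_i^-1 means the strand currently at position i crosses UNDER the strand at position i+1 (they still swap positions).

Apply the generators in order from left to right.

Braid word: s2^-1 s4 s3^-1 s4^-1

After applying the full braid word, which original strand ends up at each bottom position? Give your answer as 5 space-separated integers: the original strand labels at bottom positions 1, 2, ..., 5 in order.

Gen 1 (s2^-1): strand 2 crosses under strand 3. Perm now: [1 3 2 4 5]
Gen 2 (s4): strand 4 crosses over strand 5. Perm now: [1 3 2 5 4]
Gen 3 (s3^-1): strand 2 crosses under strand 5. Perm now: [1 3 5 2 4]
Gen 4 (s4^-1): strand 2 crosses under strand 4. Perm now: [1 3 5 4 2]

Answer: 1 3 5 4 2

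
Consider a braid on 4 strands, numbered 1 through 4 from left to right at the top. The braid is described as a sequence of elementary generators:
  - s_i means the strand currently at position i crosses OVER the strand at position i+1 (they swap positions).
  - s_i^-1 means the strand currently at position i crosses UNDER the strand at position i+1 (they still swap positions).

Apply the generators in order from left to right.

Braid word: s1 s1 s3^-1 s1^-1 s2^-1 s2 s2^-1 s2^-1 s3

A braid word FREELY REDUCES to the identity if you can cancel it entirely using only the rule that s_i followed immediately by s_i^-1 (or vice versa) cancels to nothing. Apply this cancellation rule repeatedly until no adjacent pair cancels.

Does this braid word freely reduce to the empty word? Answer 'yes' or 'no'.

Gen 1 (s1): push. Stack: [s1]
Gen 2 (s1): push. Stack: [s1 s1]
Gen 3 (s3^-1): push. Stack: [s1 s1 s3^-1]
Gen 4 (s1^-1): push. Stack: [s1 s1 s3^-1 s1^-1]
Gen 5 (s2^-1): push. Stack: [s1 s1 s3^-1 s1^-1 s2^-1]
Gen 6 (s2): cancels prior s2^-1. Stack: [s1 s1 s3^-1 s1^-1]
Gen 7 (s2^-1): push. Stack: [s1 s1 s3^-1 s1^-1 s2^-1]
Gen 8 (s2^-1): push. Stack: [s1 s1 s3^-1 s1^-1 s2^-1 s2^-1]
Gen 9 (s3): push. Stack: [s1 s1 s3^-1 s1^-1 s2^-1 s2^-1 s3]
Reduced word: s1 s1 s3^-1 s1^-1 s2^-1 s2^-1 s3

Answer: no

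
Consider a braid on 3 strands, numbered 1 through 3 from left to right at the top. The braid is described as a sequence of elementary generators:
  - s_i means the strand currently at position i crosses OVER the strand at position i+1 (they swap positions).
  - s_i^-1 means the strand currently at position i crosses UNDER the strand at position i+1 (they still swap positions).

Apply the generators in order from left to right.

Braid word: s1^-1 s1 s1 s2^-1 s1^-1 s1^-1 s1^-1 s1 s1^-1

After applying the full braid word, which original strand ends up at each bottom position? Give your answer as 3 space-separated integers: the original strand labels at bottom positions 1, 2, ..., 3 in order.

Gen 1 (s1^-1): strand 1 crosses under strand 2. Perm now: [2 1 3]
Gen 2 (s1): strand 2 crosses over strand 1. Perm now: [1 2 3]
Gen 3 (s1): strand 1 crosses over strand 2. Perm now: [2 1 3]
Gen 4 (s2^-1): strand 1 crosses under strand 3. Perm now: [2 3 1]
Gen 5 (s1^-1): strand 2 crosses under strand 3. Perm now: [3 2 1]
Gen 6 (s1^-1): strand 3 crosses under strand 2. Perm now: [2 3 1]
Gen 7 (s1^-1): strand 2 crosses under strand 3. Perm now: [3 2 1]
Gen 8 (s1): strand 3 crosses over strand 2. Perm now: [2 3 1]
Gen 9 (s1^-1): strand 2 crosses under strand 3. Perm now: [3 2 1]

Answer: 3 2 1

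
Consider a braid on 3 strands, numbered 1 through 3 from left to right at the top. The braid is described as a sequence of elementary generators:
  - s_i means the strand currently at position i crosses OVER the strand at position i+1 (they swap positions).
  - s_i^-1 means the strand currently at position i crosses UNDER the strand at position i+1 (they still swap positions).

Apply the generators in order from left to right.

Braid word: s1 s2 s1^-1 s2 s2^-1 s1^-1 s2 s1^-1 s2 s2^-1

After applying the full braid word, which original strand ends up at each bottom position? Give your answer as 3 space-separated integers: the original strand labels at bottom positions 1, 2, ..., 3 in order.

Gen 1 (s1): strand 1 crosses over strand 2. Perm now: [2 1 3]
Gen 2 (s2): strand 1 crosses over strand 3. Perm now: [2 3 1]
Gen 3 (s1^-1): strand 2 crosses under strand 3. Perm now: [3 2 1]
Gen 4 (s2): strand 2 crosses over strand 1. Perm now: [3 1 2]
Gen 5 (s2^-1): strand 1 crosses under strand 2. Perm now: [3 2 1]
Gen 6 (s1^-1): strand 3 crosses under strand 2. Perm now: [2 3 1]
Gen 7 (s2): strand 3 crosses over strand 1. Perm now: [2 1 3]
Gen 8 (s1^-1): strand 2 crosses under strand 1. Perm now: [1 2 3]
Gen 9 (s2): strand 2 crosses over strand 3. Perm now: [1 3 2]
Gen 10 (s2^-1): strand 3 crosses under strand 2. Perm now: [1 2 3]

Answer: 1 2 3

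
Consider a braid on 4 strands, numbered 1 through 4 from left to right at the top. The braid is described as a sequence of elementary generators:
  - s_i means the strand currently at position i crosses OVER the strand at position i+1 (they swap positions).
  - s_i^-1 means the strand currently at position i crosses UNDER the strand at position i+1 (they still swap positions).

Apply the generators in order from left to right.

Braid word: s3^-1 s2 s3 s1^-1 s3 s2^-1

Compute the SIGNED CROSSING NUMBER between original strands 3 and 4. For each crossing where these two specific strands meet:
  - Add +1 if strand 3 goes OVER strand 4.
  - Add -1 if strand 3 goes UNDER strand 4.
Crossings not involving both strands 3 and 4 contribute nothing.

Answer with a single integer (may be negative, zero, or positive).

Gen 1: 3 under 4. Both 3&4? yes. Contrib: -1. Sum: -1
Gen 2: crossing 2x4. Both 3&4? no. Sum: -1
Gen 3: crossing 2x3. Both 3&4? no. Sum: -1
Gen 4: crossing 1x4. Both 3&4? no. Sum: -1
Gen 5: crossing 3x2. Both 3&4? no. Sum: -1
Gen 6: crossing 1x2. Both 3&4? no. Sum: -1

Answer: -1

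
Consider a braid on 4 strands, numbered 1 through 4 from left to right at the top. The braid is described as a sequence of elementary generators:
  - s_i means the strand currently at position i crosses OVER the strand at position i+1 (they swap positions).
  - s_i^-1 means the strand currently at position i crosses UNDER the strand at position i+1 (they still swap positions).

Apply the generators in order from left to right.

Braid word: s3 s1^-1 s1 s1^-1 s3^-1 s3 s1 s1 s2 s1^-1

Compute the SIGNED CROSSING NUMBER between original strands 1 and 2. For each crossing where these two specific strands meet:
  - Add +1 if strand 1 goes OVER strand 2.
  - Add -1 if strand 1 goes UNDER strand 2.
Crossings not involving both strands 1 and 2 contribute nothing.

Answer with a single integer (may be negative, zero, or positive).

Gen 1: crossing 3x4. Both 1&2? no. Sum: 0
Gen 2: 1 under 2. Both 1&2? yes. Contrib: -1. Sum: -1
Gen 3: 2 over 1. Both 1&2? yes. Contrib: -1. Sum: -2
Gen 4: 1 under 2. Both 1&2? yes. Contrib: -1. Sum: -3
Gen 5: crossing 4x3. Both 1&2? no. Sum: -3
Gen 6: crossing 3x4. Both 1&2? no. Sum: -3
Gen 7: 2 over 1. Both 1&2? yes. Contrib: -1. Sum: -4
Gen 8: 1 over 2. Both 1&2? yes. Contrib: +1. Sum: -3
Gen 9: crossing 1x4. Both 1&2? no. Sum: -3
Gen 10: crossing 2x4. Both 1&2? no. Sum: -3

Answer: -3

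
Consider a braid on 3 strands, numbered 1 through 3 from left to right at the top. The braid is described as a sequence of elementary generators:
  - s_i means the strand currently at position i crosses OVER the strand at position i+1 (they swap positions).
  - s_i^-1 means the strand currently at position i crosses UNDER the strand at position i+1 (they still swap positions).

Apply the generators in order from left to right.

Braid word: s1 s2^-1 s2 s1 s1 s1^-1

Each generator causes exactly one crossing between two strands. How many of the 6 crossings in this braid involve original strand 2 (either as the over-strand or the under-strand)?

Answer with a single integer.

Answer: 4

Derivation:
Gen 1: crossing 1x2. Involves strand 2? yes. Count so far: 1
Gen 2: crossing 1x3. Involves strand 2? no. Count so far: 1
Gen 3: crossing 3x1. Involves strand 2? no. Count so far: 1
Gen 4: crossing 2x1. Involves strand 2? yes. Count so far: 2
Gen 5: crossing 1x2. Involves strand 2? yes. Count so far: 3
Gen 6: crossing 2x1. Involves strand 2? yes. Count so far: 4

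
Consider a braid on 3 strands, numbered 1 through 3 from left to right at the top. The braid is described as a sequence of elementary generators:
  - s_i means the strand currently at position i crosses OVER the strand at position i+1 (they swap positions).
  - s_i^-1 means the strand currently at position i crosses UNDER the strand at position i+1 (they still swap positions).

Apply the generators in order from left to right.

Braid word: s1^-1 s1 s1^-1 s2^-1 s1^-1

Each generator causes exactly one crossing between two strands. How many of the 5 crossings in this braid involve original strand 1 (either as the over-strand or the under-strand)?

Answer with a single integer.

Gen 1: crossing 1x2. Involves strand 1? yes. Count so far: 1
Gen 2: crossing 2x1. Involves strand 1? yes. Count so far: 2
Gen 3: crossing 1x2. Involves strand 1? yes. Count so far: 3
Gen 4: crossing 1x3. Involves strand 1? yes. Count so far: 4
Gen 5: crossing 2x3. Involves strand 1? no. Count so far: 4

Answer: 4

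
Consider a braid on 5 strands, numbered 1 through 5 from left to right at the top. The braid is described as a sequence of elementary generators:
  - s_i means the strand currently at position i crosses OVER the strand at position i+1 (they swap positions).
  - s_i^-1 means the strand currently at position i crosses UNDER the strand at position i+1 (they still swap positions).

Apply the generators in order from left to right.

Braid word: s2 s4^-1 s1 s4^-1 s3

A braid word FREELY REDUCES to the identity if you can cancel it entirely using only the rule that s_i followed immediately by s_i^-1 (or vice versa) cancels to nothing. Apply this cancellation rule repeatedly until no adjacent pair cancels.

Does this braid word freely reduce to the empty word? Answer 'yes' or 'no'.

Gen 1 (s2): push. Stack: [s2]
Gen 2 (s4^-1): push. Stack: [s2 s4^-1]
Gen 3 (s1): push. Stack: [s2 s4^-1 s1]
Gen 4 (s4^-1): push. Stack: [s2 s4^-1 s1 s4^-1]
Gen 5 (s3): push. Stack: [s2 s4^-1 s1 s4^-1 s3]
Reduced word: s2 s4^-1 s1 s4^-1 s3

Answer: no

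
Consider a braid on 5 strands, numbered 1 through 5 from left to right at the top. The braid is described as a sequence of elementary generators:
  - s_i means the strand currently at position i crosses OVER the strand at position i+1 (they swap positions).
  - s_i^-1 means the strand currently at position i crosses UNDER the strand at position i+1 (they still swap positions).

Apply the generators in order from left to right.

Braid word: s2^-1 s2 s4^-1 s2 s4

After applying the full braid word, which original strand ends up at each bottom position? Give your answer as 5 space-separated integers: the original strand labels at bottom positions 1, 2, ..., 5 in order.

Answer: 1 3 2 4 5

Derivation:
Gen 1 (s2^-1): strand 2 crosses under strand 3. Perm now: [1 3 2 4 5]
Gen 2 (s2): strand 3 crosses over strand 2. Perm now: [1 2 3 4 5]
Gen 3 (s4^-1): strand 4 crosses under strand 5. Perm now: [1 2 3 5 4]
Gen 4 (s2): strand 2 crosses over strand 3. Perm now: [1 3 2 5 4]
Gen 5 (s4): strand 5 crosses over strand 4. Perm now: [1 3 2 4 5]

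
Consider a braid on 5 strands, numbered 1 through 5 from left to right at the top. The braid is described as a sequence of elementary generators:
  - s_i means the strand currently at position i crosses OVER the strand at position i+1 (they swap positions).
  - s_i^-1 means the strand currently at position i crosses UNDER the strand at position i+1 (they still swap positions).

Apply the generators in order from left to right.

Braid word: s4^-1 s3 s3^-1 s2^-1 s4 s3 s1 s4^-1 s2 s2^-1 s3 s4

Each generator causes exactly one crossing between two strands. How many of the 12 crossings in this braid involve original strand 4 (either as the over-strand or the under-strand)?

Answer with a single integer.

Gen 1: crossing 4x5. Involves strand 4? yes. Count so far: 1
Gen 2: crossing 3x5. Involves strand 4? no. Count so far: 1
Gen 3: crossing 5x3. Involves strand 4? no. Count so far: 1
Gen 4: crossing 2x3. Involves strand 4? no. Count so far: 1
Gen 5: crossing 5x4. Involves strand 4? yes. Count so far: 2
Gen 6: crossing 2x4. Involves strand 4? yes. Count so far: 3
Gen 7: crossing 1x3. Involves strand 4? no. Count so far: 3
Gen 8: crossing 2x5. Involves strand 4? no. Count so far: 3
Gen 9: crossing 1x4. Involves strand 4? yes. Count so far: 4
Gen 10: crossing 4x1. Involves strand 4? yes. Count so far: 5
Gen 11: crossing 4x5. Involves strand 4? yes. Count so far: 6
Gen 12: crossing 4x2. Involves strand 4? yes. Count so far: 7

Answer: 7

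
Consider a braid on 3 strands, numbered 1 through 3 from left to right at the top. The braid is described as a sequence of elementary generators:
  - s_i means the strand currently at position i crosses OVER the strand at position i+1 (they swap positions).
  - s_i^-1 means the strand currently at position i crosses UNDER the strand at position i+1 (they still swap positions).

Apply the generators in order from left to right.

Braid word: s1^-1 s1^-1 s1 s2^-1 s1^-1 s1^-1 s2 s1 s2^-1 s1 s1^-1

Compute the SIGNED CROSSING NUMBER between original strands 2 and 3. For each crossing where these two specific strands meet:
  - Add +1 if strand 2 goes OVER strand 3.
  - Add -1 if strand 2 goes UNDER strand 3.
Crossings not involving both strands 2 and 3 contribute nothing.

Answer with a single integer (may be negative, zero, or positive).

Answer: -1

Derivation:
Gen 1: crossing 1x2. Both 2&3? no. Sum: 0
Gen 2: crossing 2x1. Both 2&3? no. Sum: 0
Gen 3: crossing 1x2. Both 2&3? no. Sum: 0
Gen 4: crossing 1x3. Both 2&3? no. Sum: 0
Gen 5: 2 under 3. Both 2&3? yes. Contrib: -1. Sum: -1
Gen 6: 3 under 2. Both 2&3? yes. Contrib: +1. Sum: 0
Gen 7: crossing 3x1. Both 2&3? no. Sum: 0
Gen 8: crossing 2x1. Both 2&3? no. Sum: 0
Gen 9: 2 under 3. Both 2&3? yes. Contrib: -1. Sum: -1
Gen 10: crossing 1x3. Both 2&3? no. Sum: -1
Gen 11: crossing 3x1. Both 2&3? no. Sum: -1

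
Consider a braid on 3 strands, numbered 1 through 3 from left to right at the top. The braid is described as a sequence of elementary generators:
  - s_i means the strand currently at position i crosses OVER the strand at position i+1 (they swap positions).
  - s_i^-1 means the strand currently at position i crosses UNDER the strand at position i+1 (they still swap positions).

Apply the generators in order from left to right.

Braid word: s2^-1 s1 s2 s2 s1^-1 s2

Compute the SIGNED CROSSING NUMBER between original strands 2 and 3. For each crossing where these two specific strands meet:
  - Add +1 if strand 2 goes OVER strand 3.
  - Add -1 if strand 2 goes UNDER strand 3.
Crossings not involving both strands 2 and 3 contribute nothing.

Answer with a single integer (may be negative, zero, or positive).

Gen 1: 2 under 3. Both 2&3? yes. Contrib: -1. Sum: -1
Gen 2: crossing 1x3. Both 2&3? no. Sum: -1
Gen 3: crossing 1x2. Both 2&3? no. Sum: -1
Gen 4: crossing 2x1. Both 2&3? no. Sum: -1
Gen 5: crossing 3x1. Both 2&3? no. Sum: -1
Gen 6: 3 over 2. Both 2&3? yes. Contrib: -1. Sum: -2

Answer: -2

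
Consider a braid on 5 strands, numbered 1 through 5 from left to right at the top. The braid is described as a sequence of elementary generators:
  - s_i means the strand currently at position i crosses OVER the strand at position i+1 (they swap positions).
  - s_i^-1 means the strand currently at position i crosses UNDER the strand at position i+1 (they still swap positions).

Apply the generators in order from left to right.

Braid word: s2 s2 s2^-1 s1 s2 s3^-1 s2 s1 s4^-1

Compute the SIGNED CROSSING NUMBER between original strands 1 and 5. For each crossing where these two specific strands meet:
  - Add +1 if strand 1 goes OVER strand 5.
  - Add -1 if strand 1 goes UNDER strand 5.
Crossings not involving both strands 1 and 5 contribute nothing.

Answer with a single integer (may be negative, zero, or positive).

Gen 1: crossing 2x3. Both 1&5? no. Sum: 0
Gen 2: crossing 3x2. Both 1&5? no. Sum: 0
Gen 3: crossing 2x3. Both 1&5? no. Sum: 0
Gen 4: crossing 1x3. Both 1&5? no. Sum: 0
Gen 5: crossing 1x2. Both 1&5? no. Sum: 0
Gen 6: crossing 1x4. Both 1&5? no. Sum: 0
Gen 7: crossing 2x4. Both 1&5? no. Sum: 0
Gen 8: crossing 3x4. Both 1&5? no. Sum: 0
Gen 9: 1 under 5. Both 1&5? yes. Contrib: -1. Sum: -1

Answer: -1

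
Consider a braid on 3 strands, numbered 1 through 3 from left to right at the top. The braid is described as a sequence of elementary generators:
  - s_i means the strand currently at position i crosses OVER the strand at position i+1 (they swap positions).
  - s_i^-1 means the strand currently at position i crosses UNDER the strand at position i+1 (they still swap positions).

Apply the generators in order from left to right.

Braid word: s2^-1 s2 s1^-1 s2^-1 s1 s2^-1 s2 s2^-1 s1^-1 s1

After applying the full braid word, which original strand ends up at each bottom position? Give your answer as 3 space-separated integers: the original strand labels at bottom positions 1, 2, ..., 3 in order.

Gen 1 (s2^-1): strand 2 crosses under strand 3. Perm now: [1 3 2]
Gen 2 (s2): strand 3 crosses over strand 2. Perm now: [1 2 3]
Gen 3 (s1^-1): strand 1 crosses under strand 2. Perm now: [2 1 3]
Gen 4 (s2^-1): strand 1 crosses under strand 3. Perm now: [2 3 1]
Gen 5 (s1): strand 2 crosses over strand 3. Perm now: [3 2 1]
Gen 6 (s2^-1): strand 2 crosses under strand 1. Perm now: [3 1 2]
Gen 7 (s2): strand 1 crosses over strand 2. Perm now: [3 2 1]
Gen 8 (s2^-1): strand 2 crosses under strand 1. Perm now: [3 1 2]
Gen 9 (s1^-1): strand 3 crosses under strand 1. Perm now: [1 3 2]
Gen 10 (s1): strand 1 crosses over strand 3. Perm now: [3 1 2]

Answer: 3 1 2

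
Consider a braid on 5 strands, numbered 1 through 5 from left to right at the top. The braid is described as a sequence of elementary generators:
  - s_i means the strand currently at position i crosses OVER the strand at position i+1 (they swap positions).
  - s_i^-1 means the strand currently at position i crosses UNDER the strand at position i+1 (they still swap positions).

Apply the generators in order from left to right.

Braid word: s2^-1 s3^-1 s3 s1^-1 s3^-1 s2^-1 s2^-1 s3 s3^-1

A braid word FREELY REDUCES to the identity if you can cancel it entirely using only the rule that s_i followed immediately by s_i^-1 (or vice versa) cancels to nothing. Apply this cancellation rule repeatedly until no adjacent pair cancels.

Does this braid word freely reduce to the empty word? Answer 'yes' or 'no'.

Answer: no

Derivation:
Gen 1 (s2^-1): push. Stack: [s2^-1]
Gen 2 (s3^-1): push. Stack: [s2^-1 s3^-1]
Gen 3 (s3): cancels prior s3^-1. Stack: [s2^-1]
Gen 4 (s1^-1): push. Stack: [s2^-1 s1^-1]
Gen 5 (s3^-1): push. Stack: [s2^-1 s1^-1 s3^-1]
Gen 6 (s2^-1): push. Stack: [s2^-1 s1^-1 s3^-1 s2^-1]
Gen 7 (s2^-1): push. Stack: [s2^-1 s1^-1 s3^-1 s2^-1 s2^-1]
Gen 8 (s3): push. Stack: [s2^-1 s1^-1 s3^-1 s2^-1 s2^-1 s3]
Gen 9 (s3^-1): cancels prior s3. Stack: [s2^-1 s1^-1 s3^-1 s2^-1 s2^-1]
Reduced word: s2^-1 s1^-1 s3^-1 s2^-1 s2^-1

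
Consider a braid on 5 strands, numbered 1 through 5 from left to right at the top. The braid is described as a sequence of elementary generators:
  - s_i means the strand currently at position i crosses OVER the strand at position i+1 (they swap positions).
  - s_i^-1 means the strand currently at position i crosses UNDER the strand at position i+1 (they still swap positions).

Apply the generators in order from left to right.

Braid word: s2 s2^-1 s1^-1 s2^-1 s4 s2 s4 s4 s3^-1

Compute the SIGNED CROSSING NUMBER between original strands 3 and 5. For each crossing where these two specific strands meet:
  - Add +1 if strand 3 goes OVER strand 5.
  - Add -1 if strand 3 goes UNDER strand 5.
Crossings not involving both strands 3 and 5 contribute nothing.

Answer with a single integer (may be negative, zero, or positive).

Gen 1: crossing 2x3. Both 3&5? no. Sum: 0
Gen 2: crossing 3x2. Both 3&5? no. Sum: 0
Gen 3: crossing 1x2. Both 3&5? no. Sum: 0
Gen 4: crossing 1x3. Both 3&5? no. Sum: 0
Gen 5: crossing 4x5. Both 3&5? no. Sum: 0
Gen 6: crossing 3x1. Both 3&5? no. Sum: 0
Gen 7: crossing 5x4. Both 3&5? no. Sum: 0
Gen 8: crossing 4x5. Both 3&5? no. Sum: 0
Gen 9: 3 under 5. Both 3&5? yes. Contrib: -1. Sum: -1

Answer: -1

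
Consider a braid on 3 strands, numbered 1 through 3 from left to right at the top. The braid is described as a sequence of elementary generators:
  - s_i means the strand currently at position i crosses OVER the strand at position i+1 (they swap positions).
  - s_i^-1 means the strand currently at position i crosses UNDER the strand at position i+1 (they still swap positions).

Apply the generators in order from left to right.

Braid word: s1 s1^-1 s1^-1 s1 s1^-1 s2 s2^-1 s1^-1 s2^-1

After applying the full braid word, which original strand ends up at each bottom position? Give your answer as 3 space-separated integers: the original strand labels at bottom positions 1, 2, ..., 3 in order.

Answer: 1 3 2

Derivation:
Gen 1 (s1): strand 1 crosses over strand 2. Perm now: [2 1 3]
Gen 2 (s1^-1): strand 2 crosses under strand 1. Perm now: [1 2 3]
Gen 3 (s1^-1): strand 1 crosses under strand 2. Perm now: [2 1 3]
Gen 4 (s1): strand 2 crosses over strand 1. Perm now: [1 2 3]
Gen 5 (s1^-1): strand 1 crosses under strand 2. Perm now: [2 1 3]
Gen 6 (s2): strand 1 crosses over strand 3. Perm now: [2 3 1]
Gen 7 (s2^-1): strand 3 crosses under strand 1. Perm now: [2 1 3]
Gen 8 (s1^-1): strand 2 crosses under strand 1. Perm now: [1 2 3]
Gen 9 (s2^-1): strand 2 crosses under strand 3. Perm now: [1 3 2]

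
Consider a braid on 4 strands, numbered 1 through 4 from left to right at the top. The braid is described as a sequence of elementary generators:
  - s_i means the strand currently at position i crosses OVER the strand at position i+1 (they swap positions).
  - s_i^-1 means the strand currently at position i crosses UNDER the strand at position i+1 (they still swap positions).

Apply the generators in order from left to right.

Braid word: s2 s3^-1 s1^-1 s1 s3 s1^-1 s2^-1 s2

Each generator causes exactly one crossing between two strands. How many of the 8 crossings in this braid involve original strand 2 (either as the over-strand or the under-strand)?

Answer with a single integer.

Gen 1: crossing 2x3. Involves strand 2? yes. Count so far: 1
Gen 2: crossing 2x4. Involves strand 2? yes. Count so far: 2
Gen 3: crossing 1x3. Involves strand 2? no. Count so far: 2
Gen 4: crossing 3x1. Involves strand 2? no. Count so far: 2
Gen 5: crossing 4x2. Involves strand 2? yes. Count so far: 3
Gen 6: crossing 1x3. Involves strand 2? no. Count so far: 3
Gen 7: crossing 1x2. Involves strand 2? yes. Count so far: 4
Gen 8: crossing 2x1. Involves strand 2? yes. Count so far: 5

Answer: 5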